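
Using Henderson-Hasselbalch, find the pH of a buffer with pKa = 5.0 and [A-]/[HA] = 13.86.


pH = pKa + log10([A-]/[HA])
pH = 5.0 + log10(13.86)
pH = 6.1418

6.1418


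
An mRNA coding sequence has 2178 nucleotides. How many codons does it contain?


codons = nucleotides / 3
codons = 2178 / 3 = 726

726


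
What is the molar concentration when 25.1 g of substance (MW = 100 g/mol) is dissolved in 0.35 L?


C = (mass / MW) / volume
C = (25.1 / 100) / 0.35
C = 0.7171 M

0.7171 M


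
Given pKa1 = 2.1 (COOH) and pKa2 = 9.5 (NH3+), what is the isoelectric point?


pI = (pKa1 + pKa2) / 2
pI = (2.1 + 9.5) / 2
pI = 5.8

5.8


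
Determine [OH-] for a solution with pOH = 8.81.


[OH-] = 10^(-pOH)
[OH-] = 10^(-8.81)
[OH-] = 1.549e-09 M

1.549e-09 M


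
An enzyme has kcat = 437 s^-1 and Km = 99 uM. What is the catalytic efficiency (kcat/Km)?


Catalytic efficiency = kcat / Km
= 437 / 99
= 4.4141 uM^-1*s^-1

4.4141 uM^-1*s^-1


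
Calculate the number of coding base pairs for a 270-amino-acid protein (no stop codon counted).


Each amino acid = 1 codon = 3 bp
bp = 270 * 3 = 810 bp

810 bp


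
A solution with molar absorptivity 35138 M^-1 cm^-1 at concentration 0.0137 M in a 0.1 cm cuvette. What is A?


A = epsilon * c * l
A = 35138 * 0.0137 * 0.1
A = 48.1391

48.1391


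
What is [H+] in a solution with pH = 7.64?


[H+] = 10^(-pH)
[H+] = 10^(-7.64)
[H+] = 2.291e-08 M

2.291e-08 M


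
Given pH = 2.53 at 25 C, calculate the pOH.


pOH = 14 - pH
pOH = 14 - 2.53
pOH = 11.47

11.47


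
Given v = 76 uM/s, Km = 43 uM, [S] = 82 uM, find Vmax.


Vmax = v * (Km + [S]) / [S]
Vmax = 76 * (43 + 82) / 82
Vmax = 115.8537 uM/s

115.8537 uM/s


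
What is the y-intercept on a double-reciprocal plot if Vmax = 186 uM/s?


y-intercept = 1/Vmax
= 1/186
= 0.0054 s/uM

0.0054 s/uM


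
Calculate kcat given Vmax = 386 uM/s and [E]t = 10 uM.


kcat = Vmax / [E]t
kcat = 386 / 10
kcat = 38.6 s^-1

38.6 s^-1


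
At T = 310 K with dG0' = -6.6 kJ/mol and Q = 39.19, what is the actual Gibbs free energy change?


dG = dG0' + RT * ln(Q) / 1000
dG = -6.6 + 8.314 * 310 * ln(39.19) / 1000
dG = 2.8548 kJ/mol

2.8548 kJ/mol


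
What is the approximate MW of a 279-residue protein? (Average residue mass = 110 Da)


MW = n_residues * 110 Da
MW = 279 * 110
MW = 30690 Da

30690 Da


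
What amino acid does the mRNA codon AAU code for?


Standard genetic code lookup.
Codon AAU -> Asn

Asn


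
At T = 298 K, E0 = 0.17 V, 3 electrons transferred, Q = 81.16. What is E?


E = E0 - (RT/nF) * ln(Q)
E = 0.17 - (8.314 * 298 / (3 * 96485)) * ln(81.16)
E = 0.1324 V

0.1324 V


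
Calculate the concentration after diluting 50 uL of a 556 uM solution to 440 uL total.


C2 = C1 * V1 / V2
C2 = 556 * 50 / 440
C2 = 63.1818 uM

63.1818 uM


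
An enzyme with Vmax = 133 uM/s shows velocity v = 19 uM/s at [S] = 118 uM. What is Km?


Km = [S] * (Vmax - v) / v
Km = 118 * (133 - 19) / 19
Km = 708.0 uM

708.0 uM


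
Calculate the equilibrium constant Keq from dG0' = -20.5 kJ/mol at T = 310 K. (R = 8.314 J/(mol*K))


Keq = exp(-dG0 * 1000 / (R * T))
Keq = exp(-(-20.5) * 1000 / (8.314 * 310))
Keq = 2846.7606

2846.7606


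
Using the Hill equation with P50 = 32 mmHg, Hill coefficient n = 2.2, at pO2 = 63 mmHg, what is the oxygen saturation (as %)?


Y = pO2^n / (P50^n + pO2^n)
Y = 63^2.2 / (32^2.2 + 63^2.2)
Y = 81.61%

81.61%


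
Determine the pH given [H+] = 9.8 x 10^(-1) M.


pH = -log10([H+])
pH = -log10(9.8 x 10^(-1))
pH = 0.0088

0.0088


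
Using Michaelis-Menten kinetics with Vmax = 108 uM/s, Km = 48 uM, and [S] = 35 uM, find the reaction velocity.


v = Vmax * [S] / (Km + [S])
v = 108 * 35 / (48 + 35)
v = 45.5422 uM/s

45.5422 uM/s


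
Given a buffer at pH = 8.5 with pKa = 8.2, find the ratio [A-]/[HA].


[A-]/[HA] = 10^(pH - pKa)
= 10^(8.5 - 8.2)
= 1.9953

1.9953


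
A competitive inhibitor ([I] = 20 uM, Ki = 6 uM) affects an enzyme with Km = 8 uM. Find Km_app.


Km_app = Km * (1 + [I]/Ki)
Km_app = 8 * (1 + 20/6)
Km_app = 34.6667 uM

34.6667 uM


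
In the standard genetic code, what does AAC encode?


Standard genetic code lookup.
Codon AAC -> Asn

Asn


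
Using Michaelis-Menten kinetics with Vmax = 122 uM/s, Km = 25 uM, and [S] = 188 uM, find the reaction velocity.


v = Vmax * [S] / (Km + [S])
v = 122 * 188 / (25 + 188)
v = 107.6808 uM/s

107.6808 uM/s


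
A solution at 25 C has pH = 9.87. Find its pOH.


pOH = 14 - pH
pOH = 14 - 9.87
pOH = 4.13

4.13


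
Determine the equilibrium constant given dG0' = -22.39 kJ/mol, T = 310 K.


Keq = exp(-dG0 * 1000 / (R * T))
Keq = exp(-(-22.39) * 1000 / (8.314 * 310))
Keq = 5926.868

5926.868


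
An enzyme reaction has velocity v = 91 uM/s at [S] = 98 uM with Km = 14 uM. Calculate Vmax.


Vmax = v * (Km + [S]) / [S]
Vmax = 91 * (14 + 98) / 98
Vmax = 104.0 uM/s

104.0 uM/s


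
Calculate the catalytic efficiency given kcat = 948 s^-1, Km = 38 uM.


Catalytic efficiency = kcat / Km
= 948 / 38
= 24.9474 uM^-1*s^-1

24.9474 uM^-1*s^-1


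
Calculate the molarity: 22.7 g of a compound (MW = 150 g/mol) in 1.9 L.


C = (mass / MW) / volume
C = (22.7 / 150) / 1.9
C = 0.0796 M

0.0796 M


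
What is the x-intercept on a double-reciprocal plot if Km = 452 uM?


x-intercept = -1/Km
= -1/452
= -0.0022 1/uM

-0.0022 1/uM


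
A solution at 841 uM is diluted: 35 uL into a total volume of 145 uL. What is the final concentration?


C2 = C1 * V1 / V2
C2 = 841 * 35 / 145
C2 = 203.0 uM

203.0 uM


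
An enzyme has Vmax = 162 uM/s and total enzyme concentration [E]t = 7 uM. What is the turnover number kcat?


kcat = Vmax / [E]t
kcat = 162 / 7
kcat = 23.1429 s^-1

23.1429 s^-1


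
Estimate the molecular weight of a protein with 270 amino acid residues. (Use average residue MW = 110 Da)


MW = n_residues * 110 Da
MW = 270 * 110
MW = 29700 Da

29700 Da


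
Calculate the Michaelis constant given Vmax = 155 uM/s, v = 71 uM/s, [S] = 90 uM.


Km = [S] * (Vmax - v) / v
Km = 90 * (155 - 71) / 71
Km = 106.4789 uM

106.4789 uM


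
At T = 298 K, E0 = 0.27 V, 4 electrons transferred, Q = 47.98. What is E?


E = E0 - (RT/nF) * ln(Q)
E = 0.27 - (8.314 * 298 / (4 * 96485)) * ln(47.98)
E = 0.2452 V

0.2452 V


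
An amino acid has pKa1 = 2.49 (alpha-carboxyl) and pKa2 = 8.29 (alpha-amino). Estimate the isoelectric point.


pI = (pKa1 + pKa2) / 2
pI = (2.49 + 8.29) / 2
pI = 5.39

5.39


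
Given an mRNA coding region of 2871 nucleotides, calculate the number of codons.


codons = nucleotides / 3
codons = 2871 / 3 = 957

957


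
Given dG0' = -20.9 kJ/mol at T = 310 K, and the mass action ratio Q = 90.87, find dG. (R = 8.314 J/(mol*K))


dG = dG0' + RT * ln(Q) / 1000
dG = -20.9 + 8.314 * 310 * ln(90.87) / 1000
dG = -9.2777 kJ/mol

-9.2777 kJ/mol


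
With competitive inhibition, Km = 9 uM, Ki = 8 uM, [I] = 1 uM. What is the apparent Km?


Km_app = Km * (1 + [I]/Ki)
Km_app = 9 * (1 + 1/8)
Km_app = 10.125 uM

10.125 uM


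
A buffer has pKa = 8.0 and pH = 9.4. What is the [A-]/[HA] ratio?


[A-]/[HA] = 10^(pH - pKa)
= 10^(9.4 - 8.0)
= 25.1189

25.1189


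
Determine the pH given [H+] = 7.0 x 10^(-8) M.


pH = -log10([H+])
pH = -log10(7.0 x 10^(-8))
pH = 7.1549

7.1549


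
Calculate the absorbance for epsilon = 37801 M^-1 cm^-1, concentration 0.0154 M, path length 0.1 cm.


A = epsilon * c * l
A = 37801 * 0.0154 * 0.1
A = 58.2135

58.2135


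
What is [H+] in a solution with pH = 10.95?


[H+] = 10^(-pH)
[H+] = 10^(-10.95)
[H+] = 1.122e-11 M

1.122e-11 M


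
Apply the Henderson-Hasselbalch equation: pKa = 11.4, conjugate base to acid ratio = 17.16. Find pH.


pH = pKa + log10([A-]/[HA])
pH = 11.4 + log10(17.16)
pH = 12.6345

12.6345


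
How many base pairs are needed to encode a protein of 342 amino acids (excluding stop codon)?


Each amino acid = 1 codon = 3 bp
bp = 342 * 3 = 1026 bp

1026 bp


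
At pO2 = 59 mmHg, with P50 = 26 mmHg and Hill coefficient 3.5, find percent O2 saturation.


Y = pO2^n / (P50^n + pO2^n)
Y = 59^3.5 / (26^3.5 + 59^3.5)
Y = 94.62%

94.62%


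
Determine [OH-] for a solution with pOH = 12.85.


[OH-] = 10^(-pOH)
[OH-] = 10^(-12.85)
[OH-] = 1.413e-13 M

1.413e-13 M


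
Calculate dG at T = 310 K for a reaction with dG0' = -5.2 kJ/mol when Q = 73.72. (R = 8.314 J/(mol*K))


dG = dG0' + RT * ln(Q) / 1000
dG = -5.2 + 8.314 * 310 * ln(73.72) / 1000
dG = 5.8833 kJ/mol

5.8833 kJ/mol


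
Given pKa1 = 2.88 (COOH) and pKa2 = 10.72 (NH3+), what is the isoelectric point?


pI = (pKa1 + pKa2) / 2
pI = (2.88 + 10.72) / 2
pI = 6.8

6.8


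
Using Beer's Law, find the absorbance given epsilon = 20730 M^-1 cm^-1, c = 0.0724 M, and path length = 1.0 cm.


A = epsilon * c * l
A = 20730 * 0.0724 * 1.0
A = 1500.852

1500.852


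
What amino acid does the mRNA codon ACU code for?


Standard genetic code lookup.
Codon ACU -> Thr

Thr


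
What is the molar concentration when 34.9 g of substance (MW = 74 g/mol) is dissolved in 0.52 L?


C = (mass / MW) / volume
C = (34.9 / 74) / 0.52
C = 0.907 M

0.907 M


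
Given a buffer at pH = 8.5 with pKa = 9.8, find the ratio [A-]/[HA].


[A-]/[HA] = 10^(pH - pKa)
= 10^(8.5 - 9.8)
= 0.0501

0.0501


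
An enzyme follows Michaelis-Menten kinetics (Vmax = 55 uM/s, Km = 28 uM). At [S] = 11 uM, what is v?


v = Vmax * [S] / (Km + [S])
v = 55 * 11 / (28 + 11)
v = 15.5128 uM/s

15.5128 uM/s


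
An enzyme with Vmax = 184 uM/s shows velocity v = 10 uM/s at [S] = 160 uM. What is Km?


Km = [S] * (Vmax - v) / v
Km = 160 * (184 - 10) / 10
Km = 2784.0 uM

2784.0 uM


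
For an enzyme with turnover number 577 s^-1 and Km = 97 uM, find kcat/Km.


Catalytic efficiency = kcat / Km
= 577 / 97
= 5.9485 uM^-1*s^-1

5.9485 uM^-1*s^-1


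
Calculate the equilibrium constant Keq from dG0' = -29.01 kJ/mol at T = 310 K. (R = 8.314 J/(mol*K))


Keq = exp(-dG0 * 1000 / (R * T))
Keq = exp(-(-29.01) * 1000 / (8.314 * 310))
Keq = 77326.4117

77326.4117


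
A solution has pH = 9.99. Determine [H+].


[H+] = 10^(-pH)
[H+] = 10^(-9.99)
[H+] = 1.023e-10 M

1.023e-10 M


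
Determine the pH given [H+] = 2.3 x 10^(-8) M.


pH = -log10([H+])
pH = -log10(2.3 x 10^(-8))
pH = 7.6383

7.6383


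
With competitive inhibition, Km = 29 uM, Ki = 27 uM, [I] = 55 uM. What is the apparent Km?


Km_app = Km * (1 + [I]/Ki)
Km_app = 29 * (1 + 55/27)
Km_app = 88.0741 uM

88.0741 uM


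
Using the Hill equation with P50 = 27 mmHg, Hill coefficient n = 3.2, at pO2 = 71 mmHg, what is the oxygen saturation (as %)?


Y = pO2^n / (P50^n + pO2^n)
Y = 71^3.2 / (27^3.2 + 71^3.2)
Y = 95.66%

95.66%


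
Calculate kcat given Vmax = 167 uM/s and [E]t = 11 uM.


kcat = Vmax / [E]t
kcat = 167 / 11
kcat = 15.1818 s^-1

15.1818 s^-1


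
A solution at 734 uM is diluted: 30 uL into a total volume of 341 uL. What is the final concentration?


C2 = C1 * V1 / V2
C2 = 734 * 30 / 341
C2 = 64.5748 uM

64.5748 uM


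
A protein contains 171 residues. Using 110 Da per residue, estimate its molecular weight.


MW = n_residues * 110 Da
MW = 171 * 110
MW = 18810 Da

18810 Da


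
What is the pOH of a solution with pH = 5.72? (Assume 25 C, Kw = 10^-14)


pOH = 14 - pH
pOH = 14 - 5.72
pOH = 8.28

8.28


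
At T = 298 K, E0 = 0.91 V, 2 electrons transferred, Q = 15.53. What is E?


E = E0 - (RT/nF) * ln(Q)
E = 0.91 - (8.314 * 298 / (2 * 96485)) * ln(15.53)
E = 0.8748 V

0.8748 V


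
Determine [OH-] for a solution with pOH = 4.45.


[OH-] = 10^(-pOH)
[OH-] = 10^(-4.45)
[OH-] = 3.548e-05 M

3.548e-05 M


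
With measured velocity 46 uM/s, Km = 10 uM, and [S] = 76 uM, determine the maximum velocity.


Vmax = v * (Km + [S]) / [S]
Vmax = 46 * (10 + 76) / 76
Vmax = 52.0526 uM/s

52.0526 uM/s


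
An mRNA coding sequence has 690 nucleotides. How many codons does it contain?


codons = nucleotides / 3
codons = 690 / 3 = 230

230


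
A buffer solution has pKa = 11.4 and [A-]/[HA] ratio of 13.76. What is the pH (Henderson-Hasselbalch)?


pH = pKa + log10([A-]/[HA])
pH = 11.4 + log10(13.76)
pH = 12.5386

12.5386


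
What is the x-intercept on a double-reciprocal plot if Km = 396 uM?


x-intercept = -1/Km
= -1/396
= -0.0025 1/uM

-0.0025 1/uM


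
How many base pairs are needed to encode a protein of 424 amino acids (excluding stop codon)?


Each amino acid = 1 codon = 3 bp
bp = 424 * 3 = 1272 bp

1272 bp


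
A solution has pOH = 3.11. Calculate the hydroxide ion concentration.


[OH-] = 10^(-pOH)
[OH-] = 10^(-3.11)
[OH-] = 7.762e-04 M

7.762e-04 M


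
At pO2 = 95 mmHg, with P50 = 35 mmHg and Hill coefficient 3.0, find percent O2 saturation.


Y = pO2^n / (P50^n + pO2^n)
Y = 95^3.0 / (35^3.0 + 95^3.0)
Y = 95.24%

95.24%


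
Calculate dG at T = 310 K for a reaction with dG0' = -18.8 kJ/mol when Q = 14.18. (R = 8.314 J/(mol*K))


dG = dG0' + RT * ln(Q) / 1000
dG = -18.8 + 8.314 * 310 * ln(14.18) / 1000
dG = -11.9653 kJ/mol

-11.9653 kJ/mol


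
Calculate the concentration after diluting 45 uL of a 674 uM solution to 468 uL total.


C2 = C1 * V1 / V2
C2 = 674 * 45 / 468
C2 = 64.8077 uM

64.8077 uM


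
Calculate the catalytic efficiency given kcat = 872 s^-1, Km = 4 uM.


Catalytic efficiency = kcat / Km
= 872 / 4
= 218.0 uM^-1*s^-1

218.0 uM^-1*s^-1


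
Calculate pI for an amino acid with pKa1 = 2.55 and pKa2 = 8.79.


pI = (pKa1 + pKa2) / 2
pI = (2.55 + 8.79) / 2
pI = 5.67

5.67


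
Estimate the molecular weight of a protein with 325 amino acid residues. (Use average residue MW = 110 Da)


MW = n_residues * 110 Da
MW = 325 * 110
MW = 35750 Da

35750 Da


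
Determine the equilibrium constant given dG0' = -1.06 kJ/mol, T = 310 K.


Keq = exp(-dG0 * 1000 / (R * T))
Keq = exp(-(-1.06) * 1000 / (8.314 * 310))
Keq = 1.5087

1.5087


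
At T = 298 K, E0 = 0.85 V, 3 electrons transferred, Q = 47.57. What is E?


E = E0 - (RT/nF) * ln(Q)
E = 0.85 - (8.314 * 298 / (3 * 96485)) * ln(47.57)
E = 0.8169 V

0.8169 V


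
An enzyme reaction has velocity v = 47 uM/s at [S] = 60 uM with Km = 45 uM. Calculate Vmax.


Vmax = v * (Km + [S]) / [S]
Vmax = 47 * (45 + 60) / 60
Vmax = 82.25 uM/s

82.25 uM/s


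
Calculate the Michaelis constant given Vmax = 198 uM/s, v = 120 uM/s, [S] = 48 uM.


Km = [S] * (Vmax - v) / v
Km = 48 * (198 - 120) / 120
Km = 31.2 uM

31.2 uM


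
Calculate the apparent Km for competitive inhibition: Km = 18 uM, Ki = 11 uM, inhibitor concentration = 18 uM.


Km_app = Km * (1 + [I]/Ki)
Km_app = 18 * (1 + 18/11)
Km_app = 47.4545 uM

47.4545 uM


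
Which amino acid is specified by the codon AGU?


Standard genetic code lookup.
Codon AGU -> Ser

Ser


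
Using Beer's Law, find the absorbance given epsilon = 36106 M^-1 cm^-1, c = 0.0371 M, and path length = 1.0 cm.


A = epsilon * c * l
A = 36106 * 0.0371 * 1.0
A = 1339.5326

1339.5326


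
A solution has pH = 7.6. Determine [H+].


[H+] = 10^(-pH)
[H+] = 10^(-7.6)
[H+] = 2.512e-08 M

2.512e-08 M


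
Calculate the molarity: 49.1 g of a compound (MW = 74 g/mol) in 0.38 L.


C = (mass / MW) / volume
C = (49.1 / 74) / 0.38
C = 1.7461 M

1.7461 M


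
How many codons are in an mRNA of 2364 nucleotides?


codons = nucleotides / 3
codons = 2364 / 3 = 788

788


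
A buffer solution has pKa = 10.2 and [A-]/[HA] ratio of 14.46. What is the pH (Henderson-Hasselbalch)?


pH = pKa + log10([A-]/[HA])
pH = 10.2 + log10(14.46)
pH = 11.3602

11.3602


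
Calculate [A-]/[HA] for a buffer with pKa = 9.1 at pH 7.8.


[A-]/[HA] = 10^(pH - pKa)
= 10^(7.8 - 9.1)
= 0.0501

0.0501


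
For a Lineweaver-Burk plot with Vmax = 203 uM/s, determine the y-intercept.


y-intercept = 1/Vmax
= 1/203
= 0.0049 s/uM

0.0049 s/uM


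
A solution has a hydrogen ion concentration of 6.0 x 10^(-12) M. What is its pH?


pH = -log10([H+])
pH = -log10(6.0 x 10^(-12))
pH = 11.2218

11.2218


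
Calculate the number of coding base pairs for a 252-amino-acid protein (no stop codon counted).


Each amino acid = 1 codon = 3 bp
bp = 252 * 3 = 756 bp

756 bp


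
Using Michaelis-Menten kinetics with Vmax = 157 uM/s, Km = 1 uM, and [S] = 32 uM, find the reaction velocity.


v = Vmax * [S] / (Km + [S])
v = 157 * 32 / (1 + 32)
v = 152.2424 uM/s

152.2424 uM/s


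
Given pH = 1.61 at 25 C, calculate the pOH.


pOH = 14 - pH
pOH = 14 - 1.61
pOH = 12.39

12.39


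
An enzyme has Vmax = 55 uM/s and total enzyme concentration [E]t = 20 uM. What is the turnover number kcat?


kcat = Vmax / [E]t
kcat = 55 / 20
kcat = 2.75 s^-1

2.75 s^-1


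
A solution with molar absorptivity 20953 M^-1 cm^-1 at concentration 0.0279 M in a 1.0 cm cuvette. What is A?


A = epsilon * c * l
A = 20953 * 0.0279 * 1.0
A = 584.5887

584.5887


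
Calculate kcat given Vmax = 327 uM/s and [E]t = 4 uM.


kcat = Vmax / [E]t
kcat = 327 / 4
kcat = 81.75 s^-1

81.75 s^-1


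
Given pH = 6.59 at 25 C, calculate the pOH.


pOH = 14 - pH
pOH = 14 - 6.59
pOH = 7.41

7.41


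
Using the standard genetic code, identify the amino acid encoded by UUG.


Standard genetic code lookup.
Codon UUG -> Leu

Leu


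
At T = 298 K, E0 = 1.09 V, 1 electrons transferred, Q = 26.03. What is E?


E = E0 - (RT/nF) * ln(Q)
E = 1.09 - (8.314 * 298 / (1 * 96485)) * ln(26.03)
E = 1.0063 V

1.0063 V


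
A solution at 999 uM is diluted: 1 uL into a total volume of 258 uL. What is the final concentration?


C2 = C1 * V1 / V2
C2 = 999 * 1 / 258
C2 = 3.8721 uM

3.8721 uM


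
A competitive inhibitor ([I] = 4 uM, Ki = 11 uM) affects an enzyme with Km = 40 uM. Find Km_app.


Km_app = Km * (1 + [I]/Ki)
Km_app = 40 * (1 + 4/11)
Km_app = 54.5455 uM

54.5455 uM


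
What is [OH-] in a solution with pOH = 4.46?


[OH-] = 10^(-pOH)
[OH-] = 10^(-4.46)
[OH-] = 3.467e-05 M

3.467e-05 M


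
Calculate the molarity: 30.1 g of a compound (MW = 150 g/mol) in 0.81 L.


C = (mass / MW) / volume
C = (30.1 / 150) / 0.81
C = 0.2477 M

0.2477 M


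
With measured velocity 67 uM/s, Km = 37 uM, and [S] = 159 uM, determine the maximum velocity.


Vmax = v * (Km + [S]) / [S]
Vmax = 67 * (37 + 159) / 159
Vmax = 82.5912 uM/s

82.5912 uM/s


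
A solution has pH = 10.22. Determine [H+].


[H+] = 10^(-pH)
[H+] = 10^(-10.22)
[H+] = 6.026e-11 M

6.026e-11 M


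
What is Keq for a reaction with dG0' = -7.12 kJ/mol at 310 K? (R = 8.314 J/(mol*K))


Keq = exp(-dG0 * 1000 / (R * T))
Keq = exp(-(-7.12) * 1000 / (8.314 * 310))
Keq = 15.84

15.84


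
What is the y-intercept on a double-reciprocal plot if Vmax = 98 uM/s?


y-intercept = 1/Vmax
= 1/98
= 0.0102 s/uM

0.0102 s/uM


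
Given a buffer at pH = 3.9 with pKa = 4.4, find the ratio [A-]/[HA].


[A-]/[HA] = 10^(pH - pKa)
= 10^(3.9 - 4.4)
= 0.3162

0.3162


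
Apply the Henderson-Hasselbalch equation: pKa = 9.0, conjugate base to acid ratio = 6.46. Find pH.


pH = pKa + log10([A-]/[HA])
pH = 9.0 + log10(6.46)
pH = 9.8102

9.8102


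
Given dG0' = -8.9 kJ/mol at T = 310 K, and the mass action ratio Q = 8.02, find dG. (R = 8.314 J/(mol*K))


dG = dG0' + RT * ln(Q) / 1000
dG = -8.9 + 8.314 * 310 * ln(8.02) / 1000
dG = -3.5341 kJ/mol

-3.5341 kJ/mol


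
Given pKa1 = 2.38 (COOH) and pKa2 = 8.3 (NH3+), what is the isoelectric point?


pI = (pKa1 + pKa2) / 2
pI = (2.38 + 8.3) / 2
pI = 5.34

5.34


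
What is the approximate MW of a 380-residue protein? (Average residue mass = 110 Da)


MW = n_residues * 110 Da
MW = 380 * 110
MW = 41800 Da

41800 Da


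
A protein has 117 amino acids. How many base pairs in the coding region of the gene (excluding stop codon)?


Each amino acid = 1 codon = 3 bp
bp = 117 * 3 = 351 bp

351 bp


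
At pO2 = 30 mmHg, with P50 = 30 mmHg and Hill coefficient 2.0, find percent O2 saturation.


Y = pO2^n / (P50^n + pO2^n)
Y = 30^2.0 / (30^2.0 + 30^2.0)
Y = 50.0%

50.0%


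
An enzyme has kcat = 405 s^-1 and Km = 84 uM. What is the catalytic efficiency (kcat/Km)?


Catalytic efficiency = kcat / Km
= 405 / 84
= 4.8214 uM^-1*s^-1

4.8214 uM^-1*s^-1


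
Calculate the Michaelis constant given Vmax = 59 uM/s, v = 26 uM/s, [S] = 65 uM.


Km = [S] * (Vmax - v) / v
Km = 65 * (59 - 26) / 26
Km = 82.5 uM

82.5 uM


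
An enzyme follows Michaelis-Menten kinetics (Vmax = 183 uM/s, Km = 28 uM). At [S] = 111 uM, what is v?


v = Vmax * [S] / (Km + [S])
v = 183 * 111 / (28 + 111)
v = 146.1367 uM/s

146.1367 uM/s


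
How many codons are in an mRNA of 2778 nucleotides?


codons = nucleotides / 3
codons = 2778 / 3 = 926

926


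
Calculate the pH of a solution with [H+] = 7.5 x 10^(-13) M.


pH = -log10([H+])
pH = -log10(7.5 x 10^(-13))
pH = 12.1249

12.1249


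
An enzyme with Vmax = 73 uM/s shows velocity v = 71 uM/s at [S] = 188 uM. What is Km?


Km = [S] * (Vmax - v) / v
Km = 188 * (73 - 71) / 71
Km = 5.2958 uM

5.2958 uM


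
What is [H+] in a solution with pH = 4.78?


[H+] = 10^(-pH)
[H+] = 10^(-4.78)
[H+] = 1.660e-05 M

1.660e-05 M


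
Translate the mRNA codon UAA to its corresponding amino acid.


Standard genetic code lookup.
Codon UAA -> Stop

Stop


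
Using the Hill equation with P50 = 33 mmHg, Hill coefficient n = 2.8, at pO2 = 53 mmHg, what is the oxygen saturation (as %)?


Y = pO2^n / (P50^n + pO2^n)
Y = 53^2.8 / (33^2.8 + 53^2.8)
Y = 79.03%

79.03%


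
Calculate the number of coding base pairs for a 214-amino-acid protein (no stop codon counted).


Each amino acid = 1 codon = 3 bp
bp = 214 * 3 = 642 bp

642 bp


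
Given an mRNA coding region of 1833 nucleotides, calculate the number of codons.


codons = nucleotides / 3
codons = 1833 / 3 = 611

611


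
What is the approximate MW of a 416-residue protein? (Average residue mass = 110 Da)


MW = n_residues * 110 Da
MW = 416 * 110
MW = 45760 Da

45760 Da


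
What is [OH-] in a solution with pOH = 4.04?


[OH-] = 10^(-pOH)
[OH-] = 10^(-4.04)
[OH-] = 9.120e-05 M

9.120e-05 M


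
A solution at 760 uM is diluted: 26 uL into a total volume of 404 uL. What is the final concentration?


C2 = C1 * V1 / V2
C2 = 760 * 26 / 404
C2 = 48.9109 uM

48.9109 uM


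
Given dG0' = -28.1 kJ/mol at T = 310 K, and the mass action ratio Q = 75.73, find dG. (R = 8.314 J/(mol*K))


dG = dG0' + RT * ln(Q) / 1000
dG = -28.1 + 8.314 * 310 * ln(75.73) / 1000
dG = -16.9474 kJ/mol

-16.9474 kJ/mol


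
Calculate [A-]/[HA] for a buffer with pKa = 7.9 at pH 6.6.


[A-]/[HA] = 10^(pH - pKa)
= 10^(6.6 - 7.9)
= 0.0501

0.0501


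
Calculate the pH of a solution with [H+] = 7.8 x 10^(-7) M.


pH = -log10([H+])
pH = -log10(7.8 x 10^(-7))
pH = 6.1079

6.1079


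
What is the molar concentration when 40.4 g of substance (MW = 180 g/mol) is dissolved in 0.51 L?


C = (mass / MW) / volume
C = (40.4 / 180) / 0.51
C = 0.4401 M

0.4401 M


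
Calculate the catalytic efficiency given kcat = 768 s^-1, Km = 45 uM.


Catalytic efficiency = kcat / Km
= 768 / 45
= 17.0667 uM^-1*s^-1

17.0667 uM^-1*s^-1


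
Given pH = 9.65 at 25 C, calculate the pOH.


pOH = 14 - pH
pOH = 14 - 9.65
pOH = 4.35

4.35


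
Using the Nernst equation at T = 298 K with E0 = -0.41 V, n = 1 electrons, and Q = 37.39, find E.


E = E0 - (RT/nF) * ln(Q)
E = -0.41 - (8.314 * 298 / (1 * 96485)) * ln(37.39)
E = -0.503 V

-0.503 V


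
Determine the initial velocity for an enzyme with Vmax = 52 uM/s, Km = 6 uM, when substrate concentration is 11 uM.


v = Vmax * [S] / (Km + [S])
v = 52 * 11 / (6 + 11)
v = 33.6471 uM/s

33.6471 uM/s


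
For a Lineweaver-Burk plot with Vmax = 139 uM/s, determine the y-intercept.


y-intercept = 1/Vmax
= 1/139
= 0.0072 s/uM

0.0072 s/uM


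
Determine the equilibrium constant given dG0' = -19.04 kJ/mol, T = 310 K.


Keq = exp(-dG0 * 1000 / (R * T))
Keq = exp(-(-19.04) * 1000 / (8.314 * 310))
Keq = 1615.5997

1615.5997


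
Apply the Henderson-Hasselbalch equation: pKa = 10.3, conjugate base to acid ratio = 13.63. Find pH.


pH = pKa + log10([A-]/[HA])
pH = 10.3 + log10(13.63)
pH = 11.4345

11.4345


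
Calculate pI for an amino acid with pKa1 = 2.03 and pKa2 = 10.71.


pI = (pKa1 + pKa2) / 2
pI = (2.03 + 10.71) / 2
pI = 6.37

6.37


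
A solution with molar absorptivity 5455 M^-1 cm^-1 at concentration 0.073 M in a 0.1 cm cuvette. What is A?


A = epsilon * c * l
A = 5455 * 0.073 * 0.1
A = 39.8215

39.8215


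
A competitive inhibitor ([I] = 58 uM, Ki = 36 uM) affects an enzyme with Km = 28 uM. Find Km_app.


Km_app = Km * (1 + [I]/Ki)
Km_app = 28 * (1 + 58/36)
Km_app = 73.1111 uM

73.1111 uM


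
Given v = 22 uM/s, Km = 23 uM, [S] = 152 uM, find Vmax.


Vmax = v * (Km + [S]) / [S]
Vmax = 22 * (23 + 152) / 152
Vmax = 25.3289 uM/s

25.3289 uM/s


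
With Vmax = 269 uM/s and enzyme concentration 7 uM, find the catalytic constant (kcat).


kcat = Vmax / [E]t
kcat = 269 / 7
kcat = 38.4286 s^-1

38.4286 s^-1


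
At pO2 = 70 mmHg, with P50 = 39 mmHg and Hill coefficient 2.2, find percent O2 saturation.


Y = pO2^n / (P50^n + pO2^n)
Y = 70^2.2 / (39^2.2 + 70^2.2)
Y = 78.36%

78.36%


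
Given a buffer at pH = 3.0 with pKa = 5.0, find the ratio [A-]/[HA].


[A-]/[HA] = 10^(pH - pKa)
= 10^(3.0 - 5.0)
= 0.01

0.01


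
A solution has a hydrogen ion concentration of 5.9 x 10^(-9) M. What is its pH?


pH = -log10([H+])
pH = -log10(5.9 x 10^(-9))
pH = 8.2291

8.2291


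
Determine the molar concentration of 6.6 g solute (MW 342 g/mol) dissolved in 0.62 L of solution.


C = (mass / MW) / volume
C = (6.6 / 342) / 0.62
C = 0.0311 M

0.0311 M


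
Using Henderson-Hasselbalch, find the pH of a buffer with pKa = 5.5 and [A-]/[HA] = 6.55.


pH = pKa + log10([A-]/[HA])
pH = 5.5 + log10(6.55)
pH = 6.3162

6.3162


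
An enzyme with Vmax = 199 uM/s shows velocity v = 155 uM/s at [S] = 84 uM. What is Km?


Km = [S] * (Vmax - v) / v
Km = 84 * (199 - 155) / 155
Km = 23.8452 uM

23.8452 uM


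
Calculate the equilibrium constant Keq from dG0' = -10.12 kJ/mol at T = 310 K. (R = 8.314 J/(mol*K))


Keq = exp(-dG0 * 1000 / (R * T))
Keq = exp(-(-10.12) * 1000 / (8.314 * 310))
Keq = 50.7306

50.7306


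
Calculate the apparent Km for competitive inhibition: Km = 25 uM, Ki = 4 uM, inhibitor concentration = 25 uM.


Km_app = Km * (1 + [I]/Ki)
Km_app = 25 * (1 + 25/4)
Km_app = 181.25 uM

181.25 uM


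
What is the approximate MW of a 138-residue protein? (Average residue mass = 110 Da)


MW = n_residues * 110 Da
MW = 138 * 110
MW = 15180 Da

15180 Da


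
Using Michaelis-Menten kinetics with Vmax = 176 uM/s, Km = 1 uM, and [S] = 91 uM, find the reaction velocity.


v = Vmax * [S] / (Km + [S])
v = 176 * 91 / (1 + 91)
v = 174.087 uM/s

174.087 uM/s


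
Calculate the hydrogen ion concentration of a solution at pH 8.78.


[H+] = 10^(-pH)
[H+] = 10^(-8.78)
[H+] = 1.660e-09 M

1.660e-09 M


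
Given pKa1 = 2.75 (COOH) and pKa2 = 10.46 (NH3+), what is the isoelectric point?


pI = (pKa1 + pKa2) / 2
pI = (2.75 + 10.46) / 2
pI = 6.605

6.605


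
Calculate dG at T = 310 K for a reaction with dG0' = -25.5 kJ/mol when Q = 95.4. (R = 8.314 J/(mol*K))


dG = dG0' + RT * ln(Q) / 1000
dG = -25.5 + 8.314 * 310 * ln(95.4) / 1000
dG = -13.7523 kJ/mol

-13.7523 kJ/mol


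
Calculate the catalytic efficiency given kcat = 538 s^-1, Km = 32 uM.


Catalytic efficiency = kcat / Km
= 538 / 32
= 16.8125 uM^-1*s^-1

16.8125 uM^-1*s^-1


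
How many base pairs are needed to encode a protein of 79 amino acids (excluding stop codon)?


Each amino acid = 1 codon = 3 bp
bp = 79 * 3 = 237 bp

237 bp


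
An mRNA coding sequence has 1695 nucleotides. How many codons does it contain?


codons = nucleotides / 3
codons = 1695 / 3 = 565

565


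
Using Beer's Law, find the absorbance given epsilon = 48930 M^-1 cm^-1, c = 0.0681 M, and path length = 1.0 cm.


A = epsilon * c * l
A = 48930 * 0.0681 * 1.0
A = 3332.133

3332.133


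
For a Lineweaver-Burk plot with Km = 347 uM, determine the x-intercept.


x-intercept = -1/Km
= -1/347
= -0.0029 1/uM

-0.0029 1/uM


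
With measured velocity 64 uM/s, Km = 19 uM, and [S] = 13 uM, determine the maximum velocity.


Vmax = v * (Km + [S]) / [S]
Vmax = 64 * (19 + 13) / 13
Vmax = 157.5385 uM/s

157.5385 uM/s


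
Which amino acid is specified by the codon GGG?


Standard genetic code lookup.
Codon GGG -> Gly

Gly


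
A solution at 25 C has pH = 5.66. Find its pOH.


pOH = 14 - pH
pOH = 14 - 5.66
pOH = 8.34

8.34


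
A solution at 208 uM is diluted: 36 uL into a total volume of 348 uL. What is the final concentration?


C2 = C1 * V1 / V2
C2 = 208 * 36 / 348
C2 = 21.5172 uM

21.5172 uM


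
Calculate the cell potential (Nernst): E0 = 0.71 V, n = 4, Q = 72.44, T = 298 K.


E = E0 - (RT/nF) * ln(Q)
E = 0.71 - (8.314 * 298 / (4 * 96485)) * ln(72.44)
E = 0.6825 V

0.6825 V


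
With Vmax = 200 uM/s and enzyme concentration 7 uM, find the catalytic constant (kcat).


kcat = Vmax / [E]t
kcat = 200 / 7
kcat = 28.5714 s^-1

28.5714 s^-1


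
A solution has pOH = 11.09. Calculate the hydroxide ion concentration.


[OH-] = 10^(-pOH)
[OH-] = 10^(-11.09)
[OH-] = 8.128e-12 M

8.128e-12 M


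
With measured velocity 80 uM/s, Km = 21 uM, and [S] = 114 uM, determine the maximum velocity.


Vmax = v * (Km + [S]) / [S]
Vmax = 80 * (21 + 114) / 114
Vmax = 94.7368 uM/s

94.7368 uM/s


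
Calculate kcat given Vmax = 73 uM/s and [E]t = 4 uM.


kcat = Vmax / [E]t
kcat = 73 / 4
kcat = 18.25 s^-1

18.25 s^-1


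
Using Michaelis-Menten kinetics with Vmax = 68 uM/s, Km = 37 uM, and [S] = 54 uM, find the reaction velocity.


v = Vmax * [S] / (Km + [S])
v = 68 * 54 / (37 + 54)
v = 40.3516 uM/s

40.3516 uM/s


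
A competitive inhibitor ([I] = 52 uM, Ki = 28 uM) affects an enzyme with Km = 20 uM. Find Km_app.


Km_app = Km * (1 + [I]/Ki)
Km_app = 20 * (1 + 52/28)
Km_app = 57.1429 uM

57.1429 uM


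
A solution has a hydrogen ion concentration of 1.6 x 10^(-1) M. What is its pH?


pH = -log10([H+])
pH = -log10(1.6 x 10^(-1))
pH = 0.7959

0.7959


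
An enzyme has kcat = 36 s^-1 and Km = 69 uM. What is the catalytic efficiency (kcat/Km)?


Catalytic efficiency = kcat / Km
= 36 / 69
= 0.5217 uM^-1*s^-1

0.5217 uM^-1*s^-1


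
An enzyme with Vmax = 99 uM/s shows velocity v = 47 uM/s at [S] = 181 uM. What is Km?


Km = [S] * (Vmax - v) / v
Km = 181 * (99 - 47) / 47
Km = 200.2553 uM

200.2553 uM


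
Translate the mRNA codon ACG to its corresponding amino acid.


Standard genetic code lookup.
Codon ACG -> Thr

Thr


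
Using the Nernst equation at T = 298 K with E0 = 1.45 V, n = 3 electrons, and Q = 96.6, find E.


E = E0 - (RT/nF) * ln(Q)
E = 1.45 - (8.314 * 298 / (3 * 96485)) * ln(96.6)
E = 1.4109 V

1.4109 V


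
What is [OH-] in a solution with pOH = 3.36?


[OH-] = 10^(-pOH)
[OH-] = 10^(-3.36)
[OH-] = 4.365e-04 M

4.365e-04 M


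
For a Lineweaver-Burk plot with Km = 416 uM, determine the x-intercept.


x-intercept = -1/Km
= -1/416
= -0.0024 1/uM

-0.0024 1/uM


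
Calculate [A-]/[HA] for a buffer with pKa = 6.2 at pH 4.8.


[A-]/[HA] = 10^(pH - pKa)
= 10^(4.8 - 6.2)
= 0.0398

0.0398


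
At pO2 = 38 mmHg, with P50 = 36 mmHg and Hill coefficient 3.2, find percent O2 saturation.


Y = pO2^n / (P50^n + pO2^n)
Y = 38^3.2 / (36^3.2 + 38^3.2)
Y = 54.31%

54.31%


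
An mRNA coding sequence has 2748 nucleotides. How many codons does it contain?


codons = nucleotides / 3
codons = 2748 / 3 = 916

916


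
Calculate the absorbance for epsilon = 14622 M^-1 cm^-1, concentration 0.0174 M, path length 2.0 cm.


A = epsilon * c * l
A = 14622 * 0.0174 * 2.0
A = 508.8456

508.8456


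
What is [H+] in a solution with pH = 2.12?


[H+] = 10^(-pH)
[H+] = 10^(-2.12)
[H+] = 0.0076 M

0.0076 M


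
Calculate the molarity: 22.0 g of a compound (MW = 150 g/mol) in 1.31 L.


C = (mass / MW) / volume
C = (22.0 / 150) / 1.31
C = 0.112 M

0.112 M


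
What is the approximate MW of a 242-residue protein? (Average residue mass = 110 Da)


MW = n_residues * 110 Da
MW = 242 * 110
MW = 26620 Da

26620 Da


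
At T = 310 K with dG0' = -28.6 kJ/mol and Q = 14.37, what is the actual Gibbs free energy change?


dG = dG0' + RT * ln(Q) / 1000
dG = -28.6 + 8.314 * 310 * ln(14.37) / 1000
dG = -21.731 kJ/mol

-21.731 kJ/mol


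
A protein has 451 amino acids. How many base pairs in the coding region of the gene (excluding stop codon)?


Each amino acid = 1 codon = 3 bp
bp = 451 * 3 = 1353 bp

1353 bp


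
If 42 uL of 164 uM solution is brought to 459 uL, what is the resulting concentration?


C2 = C1 * V1 / V2
C2 = 164 * 42 / 459
C2 = 15.0065 uM

15.0065 uM


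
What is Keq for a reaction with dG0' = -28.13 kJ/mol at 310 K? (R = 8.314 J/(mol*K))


Keq = exp(-dG0 * 1000 / (R * T))
Keq = exp(-(-28.13) * 1000 / (8.314 * 310))
Keq = 54959.595

54959.595


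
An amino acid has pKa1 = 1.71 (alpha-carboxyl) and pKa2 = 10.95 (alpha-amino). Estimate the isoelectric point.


pI = (pKa1 + pKa2) / 2
pI = (1.71 + 10.95) / 2
pI = 6.33

6.33


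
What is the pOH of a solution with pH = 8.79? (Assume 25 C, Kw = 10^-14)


pOH = 14 - pH
pOH = 14 - 8.79
pOH = 5.21

5.21


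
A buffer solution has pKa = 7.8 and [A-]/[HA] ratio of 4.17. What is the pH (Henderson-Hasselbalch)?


pH = pKa + log10([A-]/[HA])
pH = 7.8 + log10(4.17)
pH = 8.4201

8.4201


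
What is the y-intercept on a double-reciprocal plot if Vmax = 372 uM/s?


y-intercept = 1/Vmax
= 1/372
= 0.0027 s/uM

0.0027 s/uM


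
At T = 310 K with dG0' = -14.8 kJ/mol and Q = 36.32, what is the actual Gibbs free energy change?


dG = dG0' + RT * ln(Q) / 1000
dG = -14.8 + 8.314 * 310 * ln(36.32) / 1000
dG = -5.5412 kJ/mol

-5.5412 kJ/mol


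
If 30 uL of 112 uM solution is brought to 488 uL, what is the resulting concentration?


C2 = C1 * V1 / V2
C2 = 112 * 30 / 488
C2 = 6.8852 uM

6.8852 uM


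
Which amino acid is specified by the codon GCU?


Standard genetic code lookup.
Codon GCU -> Ala

Ala


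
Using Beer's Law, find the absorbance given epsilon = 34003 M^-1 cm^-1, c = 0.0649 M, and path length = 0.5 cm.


A = epsilon * c * l
A = 34003 * 0.0649 * 0.5
A = 1103.3973

1103.3973


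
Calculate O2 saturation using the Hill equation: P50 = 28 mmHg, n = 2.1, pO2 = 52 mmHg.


Y = pO2^n / (P50^n + pO2^n)
Y = 52^2.1 / (28^2.1 + 52^2.1)
Y = 78.58%

78.58%


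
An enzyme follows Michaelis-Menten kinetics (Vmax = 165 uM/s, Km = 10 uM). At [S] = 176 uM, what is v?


v = Vmax * [S] / (Km + [S])
v = 165 * 176 / (10 + 176)
v = 156.129 uM/s

156.129 uM/s


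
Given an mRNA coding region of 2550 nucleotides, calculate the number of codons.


codons = nucleotides / 3
codons = 2550 / 3 = 850

850


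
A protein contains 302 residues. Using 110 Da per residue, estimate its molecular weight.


MW = n_residues * 110 Da
MW = 302 * 110
MW = 33220 Da

33220 Da


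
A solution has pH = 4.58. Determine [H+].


[H+] = 10^(-pH)
[H+] = 10^(-4.58)
[H+] = 2.630e-05 M

2.630e-05 M


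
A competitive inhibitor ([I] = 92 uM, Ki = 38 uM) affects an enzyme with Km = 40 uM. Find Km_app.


Km_app = Km * (1 + [I]/Ki)
Km_app = 40 * (1 + 92/38)
Km_app = 136.8421 uM

136.8421 uM


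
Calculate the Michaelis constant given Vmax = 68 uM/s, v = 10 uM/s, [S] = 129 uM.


Km = [S] * (Vmax - v) / v
Km = 129 * (68 - 10) / 10
Km = 748.2 uM

748.2 uM


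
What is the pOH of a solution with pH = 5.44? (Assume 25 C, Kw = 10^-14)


pOH = 14 - pH
pOH = 14 - 5.44
pOH = 8.56

8.56


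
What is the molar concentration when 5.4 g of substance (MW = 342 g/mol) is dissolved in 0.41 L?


C = (mass / MW) / volume
C = (5.4 / 342) / 0.41
C = 0.0385 M

0.0385 M


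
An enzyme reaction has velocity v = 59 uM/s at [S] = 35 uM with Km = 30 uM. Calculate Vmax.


Vmax = v * (Km + [S]) / [S]
Vmax = 59 * (30 + 35) / 35
Vmax = 109.5714 uM/s

109.5714 uM/s


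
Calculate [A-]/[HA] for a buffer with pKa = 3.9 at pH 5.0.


[A-]/[HA] = 10^(pH - pKa)
= 10^(5.0 - 3.9)
= 12.5893

12.5893


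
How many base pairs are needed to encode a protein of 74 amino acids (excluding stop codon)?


Each amino acid = 1 codon = 3 bp
bp = 74 * 3 = 222 bp

222 bp


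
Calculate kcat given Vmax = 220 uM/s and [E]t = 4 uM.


kcat = Vmax / [E]t
kcat = 220 / 4
kcat = 55.0 s^-1

55.0 s^-1


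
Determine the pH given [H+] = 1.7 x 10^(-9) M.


pH = -log10([H+])
pH = -log10(1.7 x 10^(-9))
pH = 8.7696

8.7696


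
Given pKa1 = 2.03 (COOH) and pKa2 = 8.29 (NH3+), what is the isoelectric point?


pI = (pKa1 + pKa2) / 2
pI = (2.03 + 8.29) / 2
pI = 5.16

5.16


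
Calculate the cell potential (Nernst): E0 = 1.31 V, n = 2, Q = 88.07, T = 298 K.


E = E0 - (RT/nF) * ln(Q)
E = 1.31 - (8.314 * 298 / (2 * 96485)) * ln(88.07)
E = 1.2525 V

1.2525 V


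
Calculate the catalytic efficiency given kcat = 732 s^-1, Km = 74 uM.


Catalytic efficiency = kcat / Km
= 732 / 74
= 9.8919 uM^-1*s^-1

9.8919 uM^-1*s^-1


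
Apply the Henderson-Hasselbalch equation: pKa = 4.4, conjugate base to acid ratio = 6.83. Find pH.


pH = pKa + log10([A-]/[HA])
pH = 4.4 + log10(6.83)
pH = 5.2344

5.2344


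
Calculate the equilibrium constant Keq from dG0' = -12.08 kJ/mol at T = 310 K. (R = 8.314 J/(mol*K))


Keq = exp(-dG0 * 1000 / (R * T))
Keq = exp(-(-12.08) * 1000 / (8.314 * 310))
Keq = 108.5274

108.5274


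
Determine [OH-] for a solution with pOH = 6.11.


[OH-] = 10^(-pOH)
[OH-] = 10^(-6.11)
[OH-] = 7.762e-07 M

7.762e-07 M


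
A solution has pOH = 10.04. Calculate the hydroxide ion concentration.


[OH-] = 10^(-pOH)
[OH-] = 10^(-10.04)
[OH-] = 9.120e-11 M

9.120e-11 M


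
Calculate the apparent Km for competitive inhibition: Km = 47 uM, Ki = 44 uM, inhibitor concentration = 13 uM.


Km_app = Km * (1 + [I]/Ki)
Km_app = 47 * (1 + 13/44)
Km_app = 60.8864 uM

60.8864 uM


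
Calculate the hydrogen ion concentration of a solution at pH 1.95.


[H+] = 10^(-pH)
[H+] = 10^(-1.95)
[H+] = 0.0112 M

0.0112 M


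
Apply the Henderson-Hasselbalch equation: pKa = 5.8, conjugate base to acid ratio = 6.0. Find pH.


pH = pKa + log10([A-]/[HA])
pH = 5.8 + log10(6.0)
pH = 6.5782

6.5782


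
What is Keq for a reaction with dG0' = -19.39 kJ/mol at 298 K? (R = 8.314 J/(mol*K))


Keq = exp(-dG0 * 1000 / (R * T))
Keq = exp(-(-19.39) * 1000 / (8.314 * 298))
Keq = 2505.4171

2505.4171


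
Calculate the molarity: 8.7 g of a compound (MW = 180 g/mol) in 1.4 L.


C = (mass / MW) / volume
C = (8.7 / 180) / 1.4
C = 0.0345 M

0.0345 M


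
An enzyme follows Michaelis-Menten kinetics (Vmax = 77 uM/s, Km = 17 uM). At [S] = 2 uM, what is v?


v = Vmax * [S] / (Km + [S])
v = 77 * 2 / (17 + 2)
v = 8.1053 uM/s

8.1053 uM/s


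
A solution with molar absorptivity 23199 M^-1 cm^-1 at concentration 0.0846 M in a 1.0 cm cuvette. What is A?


A = epsilon * c * l
A = 23199 * 0.0846 * 1.0
A = 1962.6354

1962.6354


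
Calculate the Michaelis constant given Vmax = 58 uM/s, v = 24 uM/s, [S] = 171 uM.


Km = [S] * (Vmax - v) / v
Km = 171 * (58 - 24) / 24
Km = 242.25 uM

242.25 uM


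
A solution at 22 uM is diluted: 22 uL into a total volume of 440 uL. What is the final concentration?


C2 = C1 * V1 / V2
C2 = 22 * 22 / 440
C2 = 1.1 uM

1.1 uM
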